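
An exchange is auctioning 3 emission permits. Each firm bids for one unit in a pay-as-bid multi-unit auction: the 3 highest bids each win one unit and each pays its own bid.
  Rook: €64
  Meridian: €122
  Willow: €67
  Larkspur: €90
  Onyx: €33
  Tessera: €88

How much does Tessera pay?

Bids ranked high→low: 122 (Meridian), 90 (Larkspur), 88 (Tessera), 67 (Willow), 64 (Rook), …
The 3 highest are Meridian, Larkspur, Tessera.
Tessera wins → own bid €88.

Tessera pays €88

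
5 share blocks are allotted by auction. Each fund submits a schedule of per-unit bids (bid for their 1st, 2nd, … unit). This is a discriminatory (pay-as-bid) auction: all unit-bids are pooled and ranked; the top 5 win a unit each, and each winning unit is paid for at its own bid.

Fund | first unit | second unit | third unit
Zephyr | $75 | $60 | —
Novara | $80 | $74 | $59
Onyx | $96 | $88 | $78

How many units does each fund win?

Novara 1, Onyx 3, Zephyr 1

Merging the schedules and taking the best 5: 96 (Onyx-1), 88 (Onyx-2), 80 (Novara-1), 78 (Onyx-3), 75 (Zephyr-1)
Next rejected bid: $74 (not a price — pay-as-bid).
Allocation: Novara 1, Onyx 3, Zephyr 1.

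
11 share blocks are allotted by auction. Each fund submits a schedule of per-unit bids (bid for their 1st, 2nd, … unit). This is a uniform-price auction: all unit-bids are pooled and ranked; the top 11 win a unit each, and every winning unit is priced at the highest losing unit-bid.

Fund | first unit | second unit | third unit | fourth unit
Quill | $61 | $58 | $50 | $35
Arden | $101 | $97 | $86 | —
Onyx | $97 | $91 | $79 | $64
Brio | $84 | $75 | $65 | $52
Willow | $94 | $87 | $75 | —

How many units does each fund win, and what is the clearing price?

Arden 3, Brio 2, Onyx 3, Willow 3; clearing price $65

Merging the schedules and taking the best 11: 101 (Arden-1), 97 (Arden-2), 97 (Onyx-1), 94 (Willow-1), 91 (Onyx-2), 87 (Willow-2), 86 (Arden-3), 84 (Brio-1), 79 (Onyx-3), 75 (Brio-2), 75 (Willow-3)
Highest rejected unit-bid = $65.
Allocation: Arden 3, Brio 2, Onyx 3, Willow 3.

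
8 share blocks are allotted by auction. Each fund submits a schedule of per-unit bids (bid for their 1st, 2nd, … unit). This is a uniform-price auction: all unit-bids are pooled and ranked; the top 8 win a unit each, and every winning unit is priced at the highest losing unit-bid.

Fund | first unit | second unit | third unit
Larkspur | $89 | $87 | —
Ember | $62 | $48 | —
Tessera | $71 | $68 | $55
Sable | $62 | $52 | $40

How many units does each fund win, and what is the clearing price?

Pooled unit-bids ranked (top 8): 89 (Larkspur-1), 87 (Larkspur-2), 71 (Tessera-1), 68 (Tessera-2), 62 (Ember-1), 62 (Sable-1), 55 (Tessera-3), 52 (Sable-2)
Highest rejected unit-bid = $48.
Allocation: Ember 1, Larkspur 2, Sable 2, Tessera 3.

Ember 1, Larkspur 2, Sable 2, Tessera 3; clearing price $48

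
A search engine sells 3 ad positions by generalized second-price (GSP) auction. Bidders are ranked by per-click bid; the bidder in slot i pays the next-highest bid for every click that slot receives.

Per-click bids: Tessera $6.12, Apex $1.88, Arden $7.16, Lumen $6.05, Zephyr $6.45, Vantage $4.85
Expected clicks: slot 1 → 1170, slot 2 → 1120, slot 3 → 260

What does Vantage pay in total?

Sorting advertisers: $7.16 (Arden) > $6.45 (Zephyr) > $6.12 (Tessera) > $6.05 (Lumen) > …
Vantage ranks below slot 3 → no slot, pays nothing.

Vantage pays $0.00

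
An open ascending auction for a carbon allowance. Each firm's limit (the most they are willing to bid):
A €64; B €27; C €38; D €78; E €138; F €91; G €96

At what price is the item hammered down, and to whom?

E wins at €96

Rule: the price rises until one bidder remains; the winner pays the price at which the last rival dropped out.
Limits ranked: 138 (E) > 96 (G) > 91 (F) > 78 (D) > 64 (A) > 38 (C) > …
G is the last rival to drop out, at €96; E remains and wins at that price.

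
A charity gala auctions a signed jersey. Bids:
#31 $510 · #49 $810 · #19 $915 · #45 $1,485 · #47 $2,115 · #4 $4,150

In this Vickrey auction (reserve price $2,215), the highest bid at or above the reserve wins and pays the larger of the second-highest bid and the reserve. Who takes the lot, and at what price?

#4 pays $2,215

Rule: the highest bid at or above the reserve wins and pays the larger of the second-highest bid and the reserve.
Bids ranked: 4,150 (#4) > 2,115 (#47) > 1,485 (#45) > 915 (#19) > 810 (#49) > 510 (#31)
Highest eligible bid: #4 at $4,150.
max(second-highest $2,115, reserve $2,215) = $2,215.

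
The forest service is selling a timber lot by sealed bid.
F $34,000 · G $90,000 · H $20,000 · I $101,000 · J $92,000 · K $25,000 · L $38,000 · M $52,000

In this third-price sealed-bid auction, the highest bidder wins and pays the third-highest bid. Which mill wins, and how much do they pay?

I pays $90,000

Sorting bids: 101,000 (I) > 92,000 (J) > 90,000 (G) > 52,000 (M) > 38,000 (L) > 34,000 (F) > …
I wins; payment is bid #3 in the ranking = $90,000.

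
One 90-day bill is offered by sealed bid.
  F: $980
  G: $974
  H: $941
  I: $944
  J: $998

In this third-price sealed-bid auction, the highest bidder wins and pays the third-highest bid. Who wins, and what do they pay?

Sorting bids: 998 (J) > 980 (F) > 974 (G) > 944 (I) > 941 (H)
J is highest; pays the third-highest bid, $974.

J pays $974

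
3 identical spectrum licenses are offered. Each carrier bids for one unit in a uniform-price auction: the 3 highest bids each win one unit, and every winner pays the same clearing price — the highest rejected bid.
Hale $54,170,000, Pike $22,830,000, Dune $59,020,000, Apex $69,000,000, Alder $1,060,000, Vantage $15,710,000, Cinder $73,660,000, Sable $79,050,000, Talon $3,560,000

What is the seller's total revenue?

Sorting: 79,050,000 (Sable), 73,660,000 (Cinder), 69,000,000 (Apex), 59,020,000 (Dune), 54,170,000 (Hale), …
Top 3: Sable, Cinder, Apex.
First losing bid is Dune's $59,020,000, which sets the uniform price.
Total revenue = 3 × $59,020,000 = $177,060,000.

Total revenue: $177,060,000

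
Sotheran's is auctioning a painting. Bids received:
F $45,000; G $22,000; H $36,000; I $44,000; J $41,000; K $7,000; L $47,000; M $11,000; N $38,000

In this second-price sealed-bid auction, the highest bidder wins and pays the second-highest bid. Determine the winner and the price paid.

L pays $45,000

Sorting bids: 47,000 (L) > 45,000 (F) > 44,000 (I) > 41,000 (J) > 38,000 (N) > 36,000 (H) > …
Second-price: L pays F's bid of $45,000.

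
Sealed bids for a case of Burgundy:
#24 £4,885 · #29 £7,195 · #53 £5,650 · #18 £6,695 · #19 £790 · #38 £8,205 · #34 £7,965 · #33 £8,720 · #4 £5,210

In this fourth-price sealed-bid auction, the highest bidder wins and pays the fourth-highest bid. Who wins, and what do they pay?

#33 pays £7,195

Fourth-price sealed-bid auction: the highest bidder wins and pays the fourth-highest bid.
Bids in order: 8,720 (#33) > 8,205 (#38) > 7,965 (#34) > 7,195 (#29) > 6,695 (#18) > 5,650 (#53) > …
#33 wins; payment is bid #4 in the ranking = £7,195.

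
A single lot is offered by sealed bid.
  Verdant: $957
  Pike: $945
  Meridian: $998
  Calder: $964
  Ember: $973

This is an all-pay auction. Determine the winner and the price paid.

Rule: the highest bidder wins the item, but every bidder pays their own bid.
Sorting bids: 998 (Meridian) > 973 (Ember) > 964 (Calder) > 957 (Verdant) > 945 (Pike)
Meridian wins with the top bid; all bids are sunk regardless.

Meridian pays $998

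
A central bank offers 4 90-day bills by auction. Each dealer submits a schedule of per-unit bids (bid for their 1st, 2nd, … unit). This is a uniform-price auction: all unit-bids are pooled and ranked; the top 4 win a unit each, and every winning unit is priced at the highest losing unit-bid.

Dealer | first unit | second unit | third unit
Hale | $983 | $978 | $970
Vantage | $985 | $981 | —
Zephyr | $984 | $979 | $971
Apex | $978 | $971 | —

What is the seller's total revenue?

All unit-bids, highest first — top 4: 985 (Vantage-1), 984 (Zephyr-1), 983 (Hale-1), 981 (Vantage-2)
Highest rejected unit-bid = $979.
Allocation: Hale 1, Vantage 2, Zephyr 1. Every unit priced at $979.
Revenue = 4 × 979 = $3,916.

Total revenue: $3,916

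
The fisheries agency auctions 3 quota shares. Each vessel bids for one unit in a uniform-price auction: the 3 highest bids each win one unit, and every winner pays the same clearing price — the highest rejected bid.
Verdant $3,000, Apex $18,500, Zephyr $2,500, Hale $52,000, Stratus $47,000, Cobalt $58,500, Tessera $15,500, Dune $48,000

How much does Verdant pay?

Sorting: 58,500 (Cobalt), 52,000 (Hale), 48,000 (Dune), 47,000 (Stratus), 18,500 (Apex), …
Top 3: Cobalt, Hale, Dune.
First losing bid is Stratus's $47,000, which sets the uniform price.
Verdant does not win → pays $0.

Verdant pays $0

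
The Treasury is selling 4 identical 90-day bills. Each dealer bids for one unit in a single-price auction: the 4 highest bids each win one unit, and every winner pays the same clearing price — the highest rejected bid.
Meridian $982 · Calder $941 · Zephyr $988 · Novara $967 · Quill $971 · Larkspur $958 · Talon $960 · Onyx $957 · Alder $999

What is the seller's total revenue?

Sorting: 999 (Alder), 988 (Zephyr), 982 (Meridian), 971 (Quill), 967 (Novara), 960 (Talon), …
Winners (4 units): Alder, Zephyr, Meridian, Quill.
Clearing price = highest rejected bid = $967.
Total revenue = 4 × $967 = $3,868.

Total revenue: $3,868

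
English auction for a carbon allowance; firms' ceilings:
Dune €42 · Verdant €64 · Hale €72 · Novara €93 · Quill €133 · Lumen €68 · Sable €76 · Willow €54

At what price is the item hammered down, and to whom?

Quill wins at €93

Sorting limits: 133 (Quill) > 93 (Novara) > 76 (Sable) > 72 (Hale) > 68 (Lumen) > 64 (Verdant) > …
Once the price passes €93, only Quill is left; the hammer falls at Novara's limit of €93.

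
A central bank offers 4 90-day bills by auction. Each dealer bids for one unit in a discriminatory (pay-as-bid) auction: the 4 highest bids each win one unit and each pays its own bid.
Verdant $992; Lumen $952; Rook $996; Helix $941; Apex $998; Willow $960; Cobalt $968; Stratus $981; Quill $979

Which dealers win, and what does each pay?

Sorting: 998 (Apex), 996 (Rook), 992 (Verdant), 981 (Stratus), 979 (Quill), 968 (Cobalt), …
Winners (4 units): Apex, Rook, Verdant, Stratus.
Each winner pays its own bid: Apex $998, Rook $996, Verdant $992, Stratus $981.

Apex $998, Rook $996, Verdant $992, Stratus $981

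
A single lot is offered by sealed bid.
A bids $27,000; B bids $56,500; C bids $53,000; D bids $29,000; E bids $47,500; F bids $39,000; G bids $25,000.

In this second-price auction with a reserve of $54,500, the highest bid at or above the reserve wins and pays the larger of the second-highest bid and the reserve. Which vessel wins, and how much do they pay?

B pays $54,500

Bids in order: 56,500 (B) > 53,000 (C) > 47,500 (E) > 39,000 (F) > 29,000 (D) > 27,000 (A) > …
Highest eligible bid: B at $56,500.
Second-highest bid $53,000 is below the reserve $54,500, so the reserve binds → payment $54,500.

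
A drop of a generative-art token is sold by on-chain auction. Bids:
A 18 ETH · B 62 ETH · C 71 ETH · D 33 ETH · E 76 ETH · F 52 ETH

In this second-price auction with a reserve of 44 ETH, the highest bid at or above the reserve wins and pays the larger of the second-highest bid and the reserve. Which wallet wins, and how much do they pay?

E pays 71 ETH

Bids ranked: 76 (E) > 71 (C) > 62 (B) > 52 (F) > 33 (D) > 18 (A)
Highest eligible bid: E at 76 ETH.
max(second-highest 71 ETH, reserve 44 ETH) = 71 ETH; the reserve does not bind.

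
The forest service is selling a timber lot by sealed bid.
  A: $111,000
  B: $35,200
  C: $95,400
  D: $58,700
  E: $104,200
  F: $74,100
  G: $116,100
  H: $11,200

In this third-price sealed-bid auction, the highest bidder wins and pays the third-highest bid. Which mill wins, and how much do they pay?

G pays $104,200

Bids ranked: 116,100 (G) > 111,000 (A) > 104,200 (E) > 95,400 (C) > 74,100 (F) > 58,700 (D) > …
G is highest; pays the third-highest bid, $104,200.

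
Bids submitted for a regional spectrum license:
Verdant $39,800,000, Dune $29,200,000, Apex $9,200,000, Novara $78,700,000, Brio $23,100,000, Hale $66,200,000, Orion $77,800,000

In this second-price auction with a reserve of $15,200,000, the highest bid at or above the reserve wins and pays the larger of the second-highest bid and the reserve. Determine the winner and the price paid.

Bids in order: 78,700,000 (Novara) > 77,800,000 (Orion) > 66,200,000 (Hale) > 39,800,000 (Verdant) > 29,200,000 (Dune) > 23,100,000 (Brio) > …
Novara has the top bid at or above the reserve ($78,700,000).
Second-highest bid $77,800,000 exceeds the reserve $15,200,000 → payment $77,800,000.

Novara pays $77,800,000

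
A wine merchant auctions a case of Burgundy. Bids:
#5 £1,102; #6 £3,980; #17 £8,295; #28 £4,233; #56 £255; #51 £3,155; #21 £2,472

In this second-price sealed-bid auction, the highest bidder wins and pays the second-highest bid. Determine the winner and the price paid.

#17 pays £4,233

Rule: the highest bidder wins and pays the second-highest bid.
Bids ranked: 8,295 (#17) > 4,233 (#28) > 3,980 (#6) > 3,155 (#51) > 2,472 (#21) > 1,102 (#5) > …
#17 wins with the highest bid; price is set by the runner-up at £4,233.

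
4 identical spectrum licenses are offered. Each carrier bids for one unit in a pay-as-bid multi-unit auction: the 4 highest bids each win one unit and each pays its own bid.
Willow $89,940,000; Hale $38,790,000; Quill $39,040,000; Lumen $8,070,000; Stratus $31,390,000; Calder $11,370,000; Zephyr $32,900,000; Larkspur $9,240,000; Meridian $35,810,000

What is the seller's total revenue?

Ordering the bids: 89,940,000 (Willow), 39,040,000 (Quill), 38,790,000 (Hale), 35,810,000 (Meridian), 32,900,000 (Zephyr), 31,390,000 (Stratus), …
Top 4: Willow, Quill, Hale, Meridian.
Total revenue = 89,940,000 + 39,040,000 + 38,790,000 + 35,810,000 = $203,580,000.

Total revenue: $203,580,000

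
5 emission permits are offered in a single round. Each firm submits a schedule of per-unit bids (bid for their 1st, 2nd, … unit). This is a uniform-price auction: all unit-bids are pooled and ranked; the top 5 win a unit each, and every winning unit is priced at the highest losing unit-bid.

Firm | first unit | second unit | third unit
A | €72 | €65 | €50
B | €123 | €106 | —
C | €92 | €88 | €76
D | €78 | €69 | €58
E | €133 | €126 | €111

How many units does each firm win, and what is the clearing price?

Merging the schedules and taking the best 5: 133 (E-1), 126 (E-2), 123 (B-1), 111 (E-3), 106 (B-2)
The (k+1)-th unit-bid is €92.
Allocation: B 2, E 3.

B 2, E 3; clearing price €92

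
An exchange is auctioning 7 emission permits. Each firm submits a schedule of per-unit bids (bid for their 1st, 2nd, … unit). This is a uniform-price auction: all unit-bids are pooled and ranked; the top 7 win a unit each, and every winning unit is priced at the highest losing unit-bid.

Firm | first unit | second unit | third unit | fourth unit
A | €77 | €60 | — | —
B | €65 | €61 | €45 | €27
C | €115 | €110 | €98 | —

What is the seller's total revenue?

Total revenue: €315

All unit-bids, highest first — top 7: 115 (C-1), 110 (C-2), 98 (C-3), 77 (A-1), 65 (B-1), 61 (B-2), 60 (A-2)
The (k+1)-th unit-bid is €45.
Allocation: A 2, B 2, C 3. Every unit priced at €45.
Revenue = 7 × 45 = €315.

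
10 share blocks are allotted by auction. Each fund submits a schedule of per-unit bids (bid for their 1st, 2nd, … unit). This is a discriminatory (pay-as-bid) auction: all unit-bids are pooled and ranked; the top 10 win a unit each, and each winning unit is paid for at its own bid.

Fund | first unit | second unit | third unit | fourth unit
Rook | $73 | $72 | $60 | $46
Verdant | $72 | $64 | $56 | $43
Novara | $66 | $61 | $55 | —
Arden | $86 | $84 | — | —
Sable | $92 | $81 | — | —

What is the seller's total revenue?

Pooled unit-bids ranked (top 10): 92 (Sable-1), 86 (Arden-1), 84 (Arden-2), 81 (Sable-2), 73 (Rook-1), 72 (Rook-2), 72 (Verdant-1), 66 (Novara-1), 64 (Verdant-2), 61 (Novara-2)
Next rejected bid: $60 (not a price — pay-as-bid).
Each winning unit pays its own bid.
Revenue = 92 + 86 + 84 + 81 + 73 + 72 + 72 + 66 + 64 + 61 = $751.

Total revenue: $751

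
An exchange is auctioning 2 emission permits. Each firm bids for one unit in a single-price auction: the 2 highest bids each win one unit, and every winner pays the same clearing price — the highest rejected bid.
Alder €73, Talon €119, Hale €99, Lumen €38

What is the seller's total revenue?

Bids ranked high→low: 119 (Talon), 99 (Hale), 73 (Alder), 38 (Lumen)
Top 2: Talon, Hale.
First losing bid is Alder's €73, which sets the uniform price.
Total revenue = 2 × €73 = €146.

Total revenue: €146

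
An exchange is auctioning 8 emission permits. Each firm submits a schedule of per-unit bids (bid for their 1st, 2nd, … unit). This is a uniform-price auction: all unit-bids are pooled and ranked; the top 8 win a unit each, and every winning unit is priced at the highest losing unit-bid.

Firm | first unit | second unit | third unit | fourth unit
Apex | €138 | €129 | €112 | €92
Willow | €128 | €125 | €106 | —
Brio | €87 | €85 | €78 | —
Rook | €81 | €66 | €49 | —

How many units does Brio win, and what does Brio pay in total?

Brio: 1 unit, pays €85

All unit-bids, highest first — top 8: 138 (Apex-1), 129 (Apex-2), 128 (Willow-1), 125 (Willow-2), 112 (Apex-3), 106 (Willow-3), 92 (Apex-4), 87 (Brio-1)
Highest rejected unit-bid = €85.
Brio wins 1 unit(s) at €85 each.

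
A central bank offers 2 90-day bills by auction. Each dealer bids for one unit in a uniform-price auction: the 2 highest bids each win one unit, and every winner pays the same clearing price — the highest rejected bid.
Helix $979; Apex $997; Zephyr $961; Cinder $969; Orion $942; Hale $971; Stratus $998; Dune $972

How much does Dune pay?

Dune pays $0

Bids ranked high→low: 998 (Stratus), 997 (Apex), 979 (Helix), 972 (Dune), …
Winners (2 units): Stratus, Apex.
First losing bid is Helix's $979, which sets the uniform price.
Dune does not win → pays $0.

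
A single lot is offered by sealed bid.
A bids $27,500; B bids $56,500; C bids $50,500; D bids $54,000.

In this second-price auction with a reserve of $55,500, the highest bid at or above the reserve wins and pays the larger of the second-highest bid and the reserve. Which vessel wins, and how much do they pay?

B pays $55,500

Second-price auction with a reserve of $55,500: the highest bid at or above the reserve wins and pays the larger of the second-highest bid and the reserve.
Bids ranked: 56,500 (B) > 54,000 (D) > 50,500 (C) > 27,500 (A)
Highest eligible bid: B at $56,500.
max(second-highest $54,000, reserve $55,500) = $55,500.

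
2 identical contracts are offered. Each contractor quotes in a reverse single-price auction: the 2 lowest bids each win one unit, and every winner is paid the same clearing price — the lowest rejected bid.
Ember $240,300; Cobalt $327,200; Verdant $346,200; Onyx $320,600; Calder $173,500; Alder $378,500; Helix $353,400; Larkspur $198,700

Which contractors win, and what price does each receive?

Sorting: 173,500 (Calder), 198,700 (Larkspur), 240,300 (Ember), 320,600 (Onyx), …
Winners (2 units): Calder, Larkspur.
First losing bid is Ember's $240,300, which sets the uniform price.

Calder, Larkspur; each is paid $240,300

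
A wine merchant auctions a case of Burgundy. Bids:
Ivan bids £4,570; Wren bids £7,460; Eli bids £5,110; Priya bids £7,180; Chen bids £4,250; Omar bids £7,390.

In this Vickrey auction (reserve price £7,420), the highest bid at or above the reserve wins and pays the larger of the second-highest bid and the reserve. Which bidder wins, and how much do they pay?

Wren pays £7,420

Bids in order: 7,460 (Wren) > 7,390 (Omar) > 7,180 (Priya) > 5,110 (Eli) > 4,570 (Ivan) > 4,250 (Chen)
Highest eligible bid: Wren at £7,460.
Second-highest bid £7,390 is below the reserve £7,420, so the reserve binds → payment £7,420.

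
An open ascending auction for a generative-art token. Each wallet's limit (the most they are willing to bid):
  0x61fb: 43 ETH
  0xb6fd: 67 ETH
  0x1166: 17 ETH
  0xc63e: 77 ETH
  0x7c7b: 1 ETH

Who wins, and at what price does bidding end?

0xc63e wins at 67 ETH

Sorting limits: 77 (0xc63e) > 67 (0xb6fd) > 43 (0x61fb) > 17 (0x1166) > 1 (0x7c7b)
Bidding ends when 0xb6fd exits at 67 ETH; 0xc63e takes it.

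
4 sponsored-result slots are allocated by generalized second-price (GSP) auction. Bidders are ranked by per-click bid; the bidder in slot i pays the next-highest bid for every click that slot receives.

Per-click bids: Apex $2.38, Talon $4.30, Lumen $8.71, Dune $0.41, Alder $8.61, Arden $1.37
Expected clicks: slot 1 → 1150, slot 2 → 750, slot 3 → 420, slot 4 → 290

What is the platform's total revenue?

Total revenue: $14523.40

Per-click bids in order: $8.71 (Lumen) > $8.61 (Alder) > $4.30 (Talon) > $2.38 (Apex) > $1.37 (Arden) > …
Slot 1: Lumen pays $8.61 × 1150 = $9901.50
Slot 2: Alder pays $4.30 × 750 = $3225.00
Slot 3: Talon pays $2.38 × 420 = $999.60
Slot 4: Apex pays $1.37 × 290 = $397.30
Total = $14523.40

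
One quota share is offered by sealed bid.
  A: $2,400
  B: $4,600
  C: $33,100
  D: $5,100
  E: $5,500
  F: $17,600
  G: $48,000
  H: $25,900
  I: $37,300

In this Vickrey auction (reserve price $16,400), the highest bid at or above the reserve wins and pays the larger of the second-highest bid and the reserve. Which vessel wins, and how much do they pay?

Bids in order: 48,000 (G) > 37,300 (I) > 33,100 (C) > 25,900 (H) > 17,600 (F) > 5,500 (E) > …
G has the top bid at or above the reserve ($48,000).
max(second-highest $37,300, reserve $16,400) = $37,300; the reserve does not bind.

G pays $37,300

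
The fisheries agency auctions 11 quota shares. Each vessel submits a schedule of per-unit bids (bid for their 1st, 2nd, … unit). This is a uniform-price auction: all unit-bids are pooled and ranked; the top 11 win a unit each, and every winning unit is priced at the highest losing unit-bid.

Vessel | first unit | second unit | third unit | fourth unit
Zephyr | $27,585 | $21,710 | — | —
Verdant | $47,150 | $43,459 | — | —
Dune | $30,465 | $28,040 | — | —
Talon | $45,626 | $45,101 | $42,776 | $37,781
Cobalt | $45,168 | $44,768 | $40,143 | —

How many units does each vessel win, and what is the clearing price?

Cobalt 3, Dune 2, Talon 4, Verdant 2; clearing price $27,585

Merging the schedules and taking the best 11: 47,150 (Verdant-1), 45,626 (Talon-1), 45,168 (Cobalt-1), 45,101 (Talon-2), 44,768 (Cobalt-2), 43,459 (Verdant-2), 42,776 (Talon-3), 40,143 (Cobalt-3), 37,781 (Talon-4), 30,465 (Dune-1), 28,040 (Dune-2)
The (k+1)-th unit-bid is $27,585.
Allocation: Cobalt 3, Dune 2, Talon 4, Verdant 2.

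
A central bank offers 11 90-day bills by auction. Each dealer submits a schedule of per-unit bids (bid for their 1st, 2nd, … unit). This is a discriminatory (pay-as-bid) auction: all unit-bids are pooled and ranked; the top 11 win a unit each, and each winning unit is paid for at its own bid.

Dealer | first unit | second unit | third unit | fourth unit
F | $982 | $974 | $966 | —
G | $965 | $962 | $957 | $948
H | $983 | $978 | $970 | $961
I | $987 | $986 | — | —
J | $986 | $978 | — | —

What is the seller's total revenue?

Total revenue: $10,755

All unit-bids, highest first — top 11: 987 (I-1), 986 (I-2), 986 (J-1), 983 (H-1), 982 (F-1), 978 (H-2), 978 (J-2), 974 (F-2), 970 (H-3), 966 (F-3), 965 (G-1)
Next rejected bid: $962 (not a price — pay-as-bid).
Each winning unit pays its own bid.
Revenue = 987 + 986 + 986 + 983 + 982 + 978 + 978 + 974 + 970 + 966 + 965 = $10,755.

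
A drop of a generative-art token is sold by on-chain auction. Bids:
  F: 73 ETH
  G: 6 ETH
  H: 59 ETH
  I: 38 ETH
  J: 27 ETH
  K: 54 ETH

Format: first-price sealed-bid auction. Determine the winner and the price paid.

F pays 73 ETH

First-price sealed-bid auction: the highest bidder wins and pays their own bid.
Sorting bids: 73 (F) > 59 (H) > 54 (K) > 38 (I) > 27 (J) > 6 (G)
First-price: F pays what they bid, 73 ETH.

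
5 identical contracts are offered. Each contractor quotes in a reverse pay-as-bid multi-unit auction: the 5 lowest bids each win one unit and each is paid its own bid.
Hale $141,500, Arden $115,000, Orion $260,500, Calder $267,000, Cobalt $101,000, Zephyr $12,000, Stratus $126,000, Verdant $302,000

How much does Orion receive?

Ordering the bids: 12,000 (Zephyr), 101,000 (Cobalt), 115,000 (Arden), 126,000 (Stratus), 141,500 (Hale), 260,500 (Orion), 267,000 (Calder), …
Lowest 5: Zephyr, Cobalt, Arden, Stratus, Hale.
Orion does not win → $0.

Orion is paid $0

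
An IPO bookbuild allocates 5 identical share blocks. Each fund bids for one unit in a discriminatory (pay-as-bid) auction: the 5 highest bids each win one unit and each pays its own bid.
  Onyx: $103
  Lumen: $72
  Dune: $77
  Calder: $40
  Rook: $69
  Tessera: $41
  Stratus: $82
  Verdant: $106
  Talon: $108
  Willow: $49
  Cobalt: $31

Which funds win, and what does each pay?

Talon $108, Verdant $106, Onyx $103, Stratus $82, Dune $77

Sorting: 108 (Talon), 106 (Verdant), 103 (Onyx), 82 (Stratus), 77 (Dune), 72 (Lumen), 69 (Rook), …
Winners (5 units): Talon, Verdant, Onyx, Stratus, Dune.
Each winner pays its own bid: Talon $108, Verdant $106, Onyx $103, Stratus $82, Dune $77.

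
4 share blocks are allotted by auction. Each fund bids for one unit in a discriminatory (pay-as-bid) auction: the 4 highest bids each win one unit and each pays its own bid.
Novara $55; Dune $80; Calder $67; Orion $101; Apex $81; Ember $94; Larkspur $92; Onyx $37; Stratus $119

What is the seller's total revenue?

Total revenue: $406

Bids ranked high→low: 119 (Stratus), 101 (Orion), 94 (Ember), 92 (Larkspur), 81 (Apex), 80 (Dune), …
Winners (4 units): Stratus, Orion, Ember, Larkspur.
Total revenue = 119 + 101 + 94 + 92 = $406.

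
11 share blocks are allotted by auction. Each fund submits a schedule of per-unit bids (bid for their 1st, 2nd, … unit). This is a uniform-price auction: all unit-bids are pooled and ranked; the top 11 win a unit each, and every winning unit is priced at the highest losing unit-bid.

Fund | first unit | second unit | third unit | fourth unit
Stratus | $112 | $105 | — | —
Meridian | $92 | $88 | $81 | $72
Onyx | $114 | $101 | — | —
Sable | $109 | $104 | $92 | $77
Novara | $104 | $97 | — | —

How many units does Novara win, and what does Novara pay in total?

Merging the schedules and taking the best 11: 114 (Onyx-1), 112 (Stratus-1), 109 (Sable-1), 105 (Stratus-2), 104 (Sable-2), 104 (Novara-1), 101 (Onyx-2), 97 (Novara-2), 92 (Meridian-1), 92 (Sable-3), 88 (Meridian-2)
The (k+1)-th unit-bid is $81.
Novara wins 2 unit(s) at $81 each.

Novara: 2 units, pays $162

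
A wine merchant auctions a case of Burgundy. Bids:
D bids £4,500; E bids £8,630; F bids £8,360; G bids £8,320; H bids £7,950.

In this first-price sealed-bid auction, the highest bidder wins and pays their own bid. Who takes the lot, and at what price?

Bids in order: 8,630 (E) > 8,360 (F) > 8,320 (G) > 7,950 (H) > 4,500 (D)
First-price: E pays what they bid, £8,630.

E pays £8,630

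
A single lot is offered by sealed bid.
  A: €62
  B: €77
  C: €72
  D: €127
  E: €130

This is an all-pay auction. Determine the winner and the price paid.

All-pay auction: the highest bidder wins the item, but every bidder pays their own bid.
Bids in order: 130 (E) > 127 (D) > 77 (B) > 72 (C) > 62 (A)
E is highest and takes the item; every bidder forfeits their bid.

E pays €130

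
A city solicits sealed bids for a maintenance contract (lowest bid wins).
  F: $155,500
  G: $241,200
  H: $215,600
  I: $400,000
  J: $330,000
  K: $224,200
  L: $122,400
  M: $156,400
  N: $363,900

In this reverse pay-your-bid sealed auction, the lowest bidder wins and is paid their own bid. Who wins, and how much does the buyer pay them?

Bids ranked: 122,400 (L) < 155,500 (F) < 156,400 (M) < 215,600 (H) < 224,200 (K) < 241,200 (G) < …
First-price: L is paid what they bid, $122,400.

L is paid $122,400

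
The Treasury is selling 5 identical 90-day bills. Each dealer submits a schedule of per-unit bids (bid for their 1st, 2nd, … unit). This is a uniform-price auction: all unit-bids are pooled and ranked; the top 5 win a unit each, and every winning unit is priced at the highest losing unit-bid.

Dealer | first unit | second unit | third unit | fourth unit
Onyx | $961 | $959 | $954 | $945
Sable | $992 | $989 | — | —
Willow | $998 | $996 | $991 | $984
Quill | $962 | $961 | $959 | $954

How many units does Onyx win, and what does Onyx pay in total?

Onyx: 0 units, pays $0

Merging the schedules and taking the best 5: 998 (Willow-1), 996 (Willow-2), 992 (Sable-1), 991 (Willow-3), 989 (Sable-2)
Highest rejected unit-bid = $984.
Onyx wins 0 unit(s) at $984 each.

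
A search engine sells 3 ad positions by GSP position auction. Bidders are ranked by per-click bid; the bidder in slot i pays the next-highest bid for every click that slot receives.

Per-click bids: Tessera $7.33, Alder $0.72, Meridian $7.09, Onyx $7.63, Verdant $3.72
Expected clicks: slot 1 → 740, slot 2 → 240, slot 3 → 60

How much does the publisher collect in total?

Per-click bids in order: $7.63 (Onyx) > $7.33 (Tessera) > $7.09 (Meridian) > $3.72 (Verdant) > …
Slot 1: Onyx pays $7.33 × 740 = $5424.20
Slot 2: Tessera pays $7.09 × 240 = $1701.60
Slot 3: Meridian pays $3.72 × 60 = $223.20
Total = $7349.00

Total revenue: $7349.00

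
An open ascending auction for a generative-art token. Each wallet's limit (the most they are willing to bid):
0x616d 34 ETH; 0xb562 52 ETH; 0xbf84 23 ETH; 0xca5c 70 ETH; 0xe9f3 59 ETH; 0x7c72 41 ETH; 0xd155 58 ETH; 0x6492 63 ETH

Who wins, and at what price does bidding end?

Limits in order: 70 (0xca5c) > 63 (0x6492) > 59 (0xe9f3) > 58 (0xd155) > 52 (0xb562) > 41 (0x7c72) > …
Once the price passes 63 ETH, only 0xca5c is left; the hammer falls at 0x6492's limit of 63 ETH.

0xca5c wins at 63 ETH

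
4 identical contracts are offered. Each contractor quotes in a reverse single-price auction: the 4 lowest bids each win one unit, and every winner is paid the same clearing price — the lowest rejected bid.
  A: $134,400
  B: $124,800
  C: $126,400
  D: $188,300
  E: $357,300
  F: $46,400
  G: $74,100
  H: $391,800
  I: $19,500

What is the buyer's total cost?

Ordering the bids: 19,500 (I), 46,400 (F), 74,100 (G), 124,800 (B), 126,400 (C), 134,400 (A), …
Winners (4 units): I, F, G, B.
Lowest unsuccessful bid: $126,400 → clearing price.
Total cost = 4 × $126,400 = $505,600.

Total cost: $505,600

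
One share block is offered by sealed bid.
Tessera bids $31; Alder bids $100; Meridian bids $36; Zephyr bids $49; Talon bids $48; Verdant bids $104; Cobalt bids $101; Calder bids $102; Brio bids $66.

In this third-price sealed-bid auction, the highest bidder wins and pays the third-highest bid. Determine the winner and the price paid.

Third-price sealed-bid auction: the highest bidder wins and pays the third-highest bid.
Bids ranked: 104 (Verdant) > 102 (Calder) > 101 (Cobalt) > 100 (Alder) > 66 (Brio) > 49 (Zephyr) > …
Verdant wins; payment is bid #3 in the ranking = $101.

Verdant pays $101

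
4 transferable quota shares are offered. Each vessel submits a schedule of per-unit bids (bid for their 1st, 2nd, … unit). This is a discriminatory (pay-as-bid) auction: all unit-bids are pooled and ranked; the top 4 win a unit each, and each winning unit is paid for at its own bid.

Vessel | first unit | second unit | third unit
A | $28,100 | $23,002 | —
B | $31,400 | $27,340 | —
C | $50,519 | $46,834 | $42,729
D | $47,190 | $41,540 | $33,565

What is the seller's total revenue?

Total revenue: $187,272

Pooled unit-bids ranked (top 4): 50,519 (C-1), 47,190 (D-1), 46,834 (C-2), 42,729 (C-3)
Next rejected bid: $41,540 (not a price — pay-as-bid).
Each winning unit pays its own bid.
Revenue = 50,519 + 47,190 + 46,834 + 42,729 = $187,272.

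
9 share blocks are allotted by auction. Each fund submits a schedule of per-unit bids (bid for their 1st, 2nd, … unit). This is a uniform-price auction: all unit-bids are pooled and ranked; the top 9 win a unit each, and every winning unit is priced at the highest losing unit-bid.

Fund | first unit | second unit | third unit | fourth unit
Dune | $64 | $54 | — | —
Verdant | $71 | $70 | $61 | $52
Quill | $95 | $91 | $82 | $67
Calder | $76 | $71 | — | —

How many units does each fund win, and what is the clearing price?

Merging the schedules and taking the best 9: 95 (Quill-1), 91 (Quill-2), 82 (Quill-3), 76 (Calder-1), 71 (Verdant-1), 71 (Calder-2), 70 (Verdant-2), 67 (Quill-4), 64 (Dune-1)
Highest rejected unit-bid = $61.
Allocation: Calder 2, Dune 1, Quill 4, Verdant 2.

Calder 2, Dune 1, Quill 4, Verdant 2; clearing price $61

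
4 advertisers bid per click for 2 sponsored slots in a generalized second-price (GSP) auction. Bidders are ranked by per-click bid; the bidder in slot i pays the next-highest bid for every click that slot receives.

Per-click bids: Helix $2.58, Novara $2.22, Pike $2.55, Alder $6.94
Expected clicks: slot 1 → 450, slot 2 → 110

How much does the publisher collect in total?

Sorting advertisers: $6.94 (Alder) > $2.58 (Helix) > $2.55 (Pike) > …
Slot 1: Alder pays $2.58 × 450 = $1161.00
Slot 2: Helix pays $2.55 × 110 = $280.50
Total = $1441.50

Total revenue: $1441.50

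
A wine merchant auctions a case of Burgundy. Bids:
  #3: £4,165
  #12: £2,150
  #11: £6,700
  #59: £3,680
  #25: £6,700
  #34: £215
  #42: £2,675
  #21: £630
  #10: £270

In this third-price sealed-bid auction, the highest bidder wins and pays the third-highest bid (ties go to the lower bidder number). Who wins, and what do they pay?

#11 pays £4,165

Bids in order: 6,700 (#11) > 6,700 (#25) > 4,165 (#3) > 3,680 (#59) > 2,675 (#42) > 2,150 (#12) > …
#11 and #25 tie at £6,700; tie-break gives it to #11.
#11 wins; payment is bid #3 in the ranking = £4,165.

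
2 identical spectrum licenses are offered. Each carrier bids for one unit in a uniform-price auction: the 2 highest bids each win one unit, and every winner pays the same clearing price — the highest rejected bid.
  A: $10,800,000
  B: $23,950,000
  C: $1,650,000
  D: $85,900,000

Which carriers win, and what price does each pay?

D, B; each pays $10,800,000

Ordering the bids: 85,900,000 (D), 23,950,000 (B), 10,800,000 (A), 1,650,000 (C)
Winners (2 units): D, B.
Clearing price = highest rejected bid = $10,800,000.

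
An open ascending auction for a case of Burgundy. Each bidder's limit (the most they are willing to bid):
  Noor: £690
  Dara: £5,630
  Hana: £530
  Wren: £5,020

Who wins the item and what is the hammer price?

Dara wins at £5,020

Sorting limits: 5,630 (Dara) > 5,020 (Wren) > 690 (Noor) > 530 (Hana)
Once the price passes £5,020, only Dara is left; the hammer falls at Wren's limit of £5,020.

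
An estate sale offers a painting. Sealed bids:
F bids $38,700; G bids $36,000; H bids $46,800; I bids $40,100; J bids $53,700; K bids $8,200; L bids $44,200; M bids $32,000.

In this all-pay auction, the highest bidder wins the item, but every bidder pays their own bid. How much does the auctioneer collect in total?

Total revenue: $299,700

Bids ranked: 53,700 (J) > 46,800 (H) > 44,200 (L) > 40,100 (I) > 38,700 (F) > 36,000 (G) > …
Every bidder forfeits their bid regardless of winning.
Revenue = 38,700 + 36,000 + 46,800 + 40,100 + 53,700 + 8,200 + 44,200 + 32,000 = $299,700.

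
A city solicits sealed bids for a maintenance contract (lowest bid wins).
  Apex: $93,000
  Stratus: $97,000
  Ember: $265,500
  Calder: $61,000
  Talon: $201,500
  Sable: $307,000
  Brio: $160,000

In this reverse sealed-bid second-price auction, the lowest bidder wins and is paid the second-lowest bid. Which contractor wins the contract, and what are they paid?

Reverse sealed-bid second-price auction: the lowest bidder wins and is paid the second-lowest bid.
Bids in order: 61,000 (Calder) < 93,000 (Apex) < 97,000 (Stratus) < 160,000 (Brio) < 201,500 (Talon) < 265,500 (Ember) < …
Second-price: Calder is paid Apex's bid of $93,000.

Calder is paid $93,000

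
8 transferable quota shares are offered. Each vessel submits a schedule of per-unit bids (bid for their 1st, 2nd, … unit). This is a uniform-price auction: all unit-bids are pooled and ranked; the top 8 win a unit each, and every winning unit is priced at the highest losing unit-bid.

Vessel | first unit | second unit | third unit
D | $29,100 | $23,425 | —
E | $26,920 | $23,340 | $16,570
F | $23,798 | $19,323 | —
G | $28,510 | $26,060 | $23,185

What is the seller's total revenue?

Total revenue: $154,584

Pooled unit-bids ranked (top 8): 29,100 (D-1), 28,510 (G-1), 26,920 (E-1), 26,060 (G-2), 23,798 (F-1), 23,425 (D-2), 23,340 (E-2), 23,185 (G-3)
The (k+1)-th unit-bid is $19,323.
Allocation: D 2, E 2, F 1, G 3. Every unit priced at $19,323.
Revenue = 8 × 19,323 = $154,584.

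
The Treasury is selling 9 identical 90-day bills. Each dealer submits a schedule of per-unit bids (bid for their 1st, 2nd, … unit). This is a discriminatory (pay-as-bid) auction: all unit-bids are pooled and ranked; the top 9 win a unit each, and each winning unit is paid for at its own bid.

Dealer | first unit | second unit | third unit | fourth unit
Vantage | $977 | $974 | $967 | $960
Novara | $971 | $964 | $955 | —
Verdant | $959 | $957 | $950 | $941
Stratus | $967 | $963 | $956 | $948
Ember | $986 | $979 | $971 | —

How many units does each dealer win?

All unit-bids, highest first — top 9: 986 (Ember-1), 979 (Ember-2), 977 (Vantage-1), 974 (Vantage-2), 971 (Novara-1), 971 (Ember-3), 967 (Vantage-3), 967 (Stratus-1), 964 (Novara-2)
Next rejected bid: $963 (not a price — pay-as-bid).
Allocation: Ember 3, Novara 2, Stratus 1, Vantage 3.

Ember 3, Novara 2, Stratus 1, Vantage 3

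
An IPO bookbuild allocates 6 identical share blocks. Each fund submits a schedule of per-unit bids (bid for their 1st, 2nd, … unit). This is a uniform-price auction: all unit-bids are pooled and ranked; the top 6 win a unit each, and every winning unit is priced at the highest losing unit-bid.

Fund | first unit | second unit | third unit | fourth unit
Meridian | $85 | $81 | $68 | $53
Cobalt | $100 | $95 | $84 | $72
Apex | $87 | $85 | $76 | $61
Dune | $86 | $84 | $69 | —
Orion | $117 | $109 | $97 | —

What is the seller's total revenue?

Total revenue: $516

All unit-bids, highest first — top 6: 117 (Orion-1), 109 (Orion-2), 100 (Cobalt-1), 97 (Orion-3), 95 (Cobalt-2), 87 (Apex-1)
The (k+1)-th unit-bid is $86.
Allocation: Apex 1, Cobalt 2, Orion 3. Every unit priced at $86.
Revenue = 6 × 86 = $516.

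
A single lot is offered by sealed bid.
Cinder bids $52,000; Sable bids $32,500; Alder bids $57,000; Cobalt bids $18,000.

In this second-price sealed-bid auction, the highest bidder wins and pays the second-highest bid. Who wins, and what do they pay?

Bids in order: 57,000 (Alder) > 52,000 (Cinder) > 32,500 (Sable) > 18,000 (Cobalt)
Alder is highest; pays the second-highest bid, $52,000.

Alder pays $52,000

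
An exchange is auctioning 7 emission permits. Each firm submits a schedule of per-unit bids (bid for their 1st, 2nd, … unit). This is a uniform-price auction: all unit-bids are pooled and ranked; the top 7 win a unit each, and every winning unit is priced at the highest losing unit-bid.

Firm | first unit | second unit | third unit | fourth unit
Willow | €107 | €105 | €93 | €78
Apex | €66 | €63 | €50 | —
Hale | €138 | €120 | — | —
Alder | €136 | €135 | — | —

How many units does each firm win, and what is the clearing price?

Pooled unit-bids ranked (top 7): 138 (Hale-1), 136 (Alder-1), 135 (Alder-2), 120 (Hale-2), 107 (Willow-1), 105 (Willow-2), 93 (Willow-3)
Highest rejected unit-bid = €78.
Allocation: Alder 2, Hale 2, Willow 3.

Alder 2, Hale 2, Willow 3; clearing price €78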